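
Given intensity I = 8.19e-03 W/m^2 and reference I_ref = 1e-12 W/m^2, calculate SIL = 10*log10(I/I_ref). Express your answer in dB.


I / I_ref = 8.19e-03 / 1e-12 = 8.19e+09
SIL = 10 * log10(8.19e+09) = 99.133 dB


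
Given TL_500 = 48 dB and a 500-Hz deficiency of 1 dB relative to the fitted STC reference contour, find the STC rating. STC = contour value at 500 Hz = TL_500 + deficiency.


By ASTM E413, STC = value of the fitted reference contour at 500 Hz.
Contour value at 500 Hz = TL_500 + deficiency = 48 + 1 = 49
STC = 49


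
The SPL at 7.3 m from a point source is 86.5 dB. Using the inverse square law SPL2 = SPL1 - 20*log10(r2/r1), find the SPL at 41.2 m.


r2/r1 = 41.2/7.3 = 5.64384
Correction = 20*log10(5.64384) = 15.0315 dB
SPL2 = 86.5 - 15.0315 = 71.469 dB


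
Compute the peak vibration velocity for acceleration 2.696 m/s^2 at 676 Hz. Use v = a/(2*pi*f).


omega = 2*pi*f = 2*pi*676 = 4247.43 rad/s
v = a / omega = 2.696 / 4247.43 = 0.00063474 m/s


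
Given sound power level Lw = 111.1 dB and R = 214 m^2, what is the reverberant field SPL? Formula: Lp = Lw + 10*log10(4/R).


4/R = 4/214 = 0.0186916
Lp = 111.1 + 10*log10(0.0186916) = 93.816 dB


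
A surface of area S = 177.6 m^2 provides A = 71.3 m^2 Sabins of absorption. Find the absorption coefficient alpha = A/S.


Absorption coefficient = absorbed power / incident power
alpha = A / S = 71.3 / 177.6 = 0.40146


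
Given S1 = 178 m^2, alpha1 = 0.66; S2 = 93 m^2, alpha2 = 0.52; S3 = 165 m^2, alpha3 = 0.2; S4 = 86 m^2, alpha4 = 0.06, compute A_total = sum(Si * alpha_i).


178 * 0.66 = 117.48
93 * 0.52 = 48.36
165 * 0.2 = 33
86 * 0.06 = 5.16
A_total = 117.48 + 48.36 + 33 + 5.16 = 204 m^2


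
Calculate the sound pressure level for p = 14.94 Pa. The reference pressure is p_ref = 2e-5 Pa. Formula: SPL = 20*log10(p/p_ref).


p / p_ref = 14.94 / 2e-5 = 747000
SPL = 20 * log10(747000) = 117.47 dB


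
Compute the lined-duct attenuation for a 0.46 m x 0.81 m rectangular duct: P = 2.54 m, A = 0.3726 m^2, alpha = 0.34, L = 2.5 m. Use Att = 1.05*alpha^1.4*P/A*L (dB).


alpha^1.4 = 0.34^1.4 = 0.220836
Attenuation rate = 1.05 * alpha^1.4 * P / A
= 1.05 * 0.220836 * 2.54 / 0.3726 = 1.5807 dB/m
Total Att = 1.5807 * 2.5 = 3.9518 dB


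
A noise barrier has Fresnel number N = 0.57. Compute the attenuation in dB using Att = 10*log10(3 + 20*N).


3 + 20*N = 3 + 20*0.57 = 14.4
Att = 10*log10(14.4) = 11.584 dB


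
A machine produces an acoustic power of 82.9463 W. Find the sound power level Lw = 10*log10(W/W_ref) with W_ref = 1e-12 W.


W / W_ref = 82.9463 / 1e-12 = 8.29463e+13
Lw = 10 * log10(8.29463e+13) = 139.19 dB


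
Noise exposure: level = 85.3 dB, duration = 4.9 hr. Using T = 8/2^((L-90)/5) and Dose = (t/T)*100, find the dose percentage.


T_allowed = 8 / 2^((85.3 - 90)/5) = 15.3482 hr
Dose = 4.9 / 15.3482 * 100 = 31.926 %


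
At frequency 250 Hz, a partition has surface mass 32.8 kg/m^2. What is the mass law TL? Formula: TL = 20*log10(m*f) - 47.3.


m * f = 32.8 * 250 = 8200
20*log10(8200) = 78.2763 dB
TL = 78.2763 - 47.3 = 30.976 dB


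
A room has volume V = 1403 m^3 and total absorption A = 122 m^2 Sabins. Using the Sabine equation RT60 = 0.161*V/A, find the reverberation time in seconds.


RT60 = 0.161 * 1403 / 122 = 1.8515 s


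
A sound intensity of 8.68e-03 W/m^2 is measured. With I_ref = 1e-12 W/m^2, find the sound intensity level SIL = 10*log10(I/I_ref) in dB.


I / I_ref = 8.68e-03 / 1e-12 = 8.68e+09
SIL = 10 * log10(8.68e+09) = 99.385 dB


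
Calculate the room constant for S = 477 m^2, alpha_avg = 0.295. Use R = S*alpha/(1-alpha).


R = 477 * 0.295 / (1 - 0.295) = 199.6 m^2


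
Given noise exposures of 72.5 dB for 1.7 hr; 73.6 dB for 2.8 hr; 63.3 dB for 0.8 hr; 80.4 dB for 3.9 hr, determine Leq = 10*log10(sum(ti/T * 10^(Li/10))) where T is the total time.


T_total = 1.7 + 2.8 + 0.8 + 3.9 = 9.2 hr
(1.7/9.2) * 10^(72.5/10) = 3.28595e+06
(2.8/9.2) * 10^(73.6/10) = 6.97221e+06
(0.8/9.2) * 10^(63.3/10) = 185910
(3.9/9.2) * 10^(80.4/10) = 4.64811e+07
Sum = 3.28595e+06 + 6.97221e+06 + 185910 + 4.64811e+07 = 5.69252e+07
Leq = 10*log10(5.69252e+07) = 77.553 dB


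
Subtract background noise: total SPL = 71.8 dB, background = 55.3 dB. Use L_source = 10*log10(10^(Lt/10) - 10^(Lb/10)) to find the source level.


10^(71.8/10) = 1.51356e+07
10^(55.3/10) = 338844
Difference = 1.51356e+07 - 338844 = 1.47968e+07
L_source = 10*log10(1.47968e+07) = 71.702 dB


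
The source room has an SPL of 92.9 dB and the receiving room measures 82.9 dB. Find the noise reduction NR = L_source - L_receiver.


NR = L_source - L_receiver (difference between source and receiving room levels)
NR = 92.9 - 82.9 = 10 dB


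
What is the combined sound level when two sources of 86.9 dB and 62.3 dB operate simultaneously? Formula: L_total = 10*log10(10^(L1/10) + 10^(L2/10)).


10^(86.9/10) = 4.89779e+08
10^(62.3/10) = 1.69824e+06
Sum = 4.89779e+08 + 1.69824e+06 = 4.91477e+08
L_total = 10*log10(4.91477e+08) = 86.915 dB


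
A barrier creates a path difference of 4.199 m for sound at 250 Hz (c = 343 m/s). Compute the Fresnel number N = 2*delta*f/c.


N = 2*delta*f/c = 2*delta/lambda, where lambda = c/f
lambda = 343 / 250 = 1.372 m
N = 2 * 4.199 / 1.372 = 6.121


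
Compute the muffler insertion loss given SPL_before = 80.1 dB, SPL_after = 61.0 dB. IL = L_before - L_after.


Insertion loss = SPL without muffler - SPL with muffler
IL = 80.1 - 61.0 = 19.1 dB


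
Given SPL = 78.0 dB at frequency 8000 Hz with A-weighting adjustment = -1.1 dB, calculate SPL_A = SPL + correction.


A-weighting table: 8000 Hz -> -1.1 dB correction
SPL_A = SPL + correction = 78.0 + (-1.1) = 76.9 dBA


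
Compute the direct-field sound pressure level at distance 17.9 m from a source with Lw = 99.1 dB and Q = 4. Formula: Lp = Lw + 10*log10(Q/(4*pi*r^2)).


4*pi*r^2 = 4*pi*17.9^2 = 4026.39 m^2
Q / (4*pi*r^2) = 4 / 4026.39 = 0.000993446
Lp = 99.1 + 10*log10(0.000993446) = 69.071 dB


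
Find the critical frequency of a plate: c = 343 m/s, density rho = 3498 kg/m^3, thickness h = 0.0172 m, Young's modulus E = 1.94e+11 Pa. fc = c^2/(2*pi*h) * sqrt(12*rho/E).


12*rho/E = 12*3498/1.94e+11 = 2.16371e-07
sqrt(12*rho/E) = sqrt(2.16371e-07) = 0.000465157
c^2/(2*pi*h) = 343^2/(2*pi*0.0172) = 1.08863e+06
fc = 1.08863e+06 * 0.000465157 = 506.38 Hz


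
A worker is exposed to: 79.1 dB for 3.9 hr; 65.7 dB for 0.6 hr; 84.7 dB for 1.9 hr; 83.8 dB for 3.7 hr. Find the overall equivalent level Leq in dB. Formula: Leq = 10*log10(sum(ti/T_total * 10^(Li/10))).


T_total = 3.9 + 0.6 + 1.9 + 3.7 = 10.1 hr
(3.9/10.1) * 10^(79.1/10) = 3.13865e+07
(0.6/10.1) * 10^(65.7/10) = 220714
(1.9/10.1) * 10^(84.7/10) = 5.55178e+07
(3.7/10.1) * 10^(83.8/10) = 8.7878e+07
Sum = 3.13865e+07 + 220714 + 5.55178e+07 + 8.7878e+07 = 1.75003e+08
Leq = 10*log10(1.75003e+08) = 82.43 dB


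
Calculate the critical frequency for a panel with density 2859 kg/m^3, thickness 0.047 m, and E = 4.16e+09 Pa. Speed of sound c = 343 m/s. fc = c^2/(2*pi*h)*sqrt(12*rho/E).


12*rho/E = 12*2859/4.16e+09 = 8.24712e-06
sqrt(12*rho/E) = sqrt(8.24712e-06) = 0.00287178
c^2/(2*pi*h) = 343^2/(2*pi*0.047) = 398392
fc = 398392 * 0.00287178 = 1144.1 Hz


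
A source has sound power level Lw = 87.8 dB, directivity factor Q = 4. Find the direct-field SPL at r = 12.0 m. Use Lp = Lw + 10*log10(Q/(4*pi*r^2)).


4*pi*r^2 = 4*pi*12.0^2 = 1809.56 m^2
Q / (4*pi*r^2) = 4 / 1809.56 = 0.00221048
Lp = 87.8 + 10*log10(0.00221048) = 61.245 dB


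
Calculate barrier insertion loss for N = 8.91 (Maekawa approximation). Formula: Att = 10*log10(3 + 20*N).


3 + 20*N = 3 + 20*8.91 = 181.2
Att = 10*log10(181.2) = 22.582 dB


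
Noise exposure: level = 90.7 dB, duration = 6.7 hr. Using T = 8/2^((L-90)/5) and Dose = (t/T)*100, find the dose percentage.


T_allowed = 8 / 2^((90.7 - 90)/5) = 7.26015 hr
Dose = 6.7 / 7.26015 * 100 = 92.285 %


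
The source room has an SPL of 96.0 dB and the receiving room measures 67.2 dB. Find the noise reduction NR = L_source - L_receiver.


NR = L_source - L_receiver (difference between source and receiving room levels)
NR = 96.0 - 67.2 = 28.8 dB


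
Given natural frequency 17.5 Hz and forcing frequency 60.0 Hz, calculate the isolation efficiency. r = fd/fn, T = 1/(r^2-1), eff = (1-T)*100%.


r = 60.0 / 17.5 = 3.42857
r^2 - 1 = 3.42857^2 - 1 = 10.7551
T = 1/10.7551 = 0.0929791
Efficiency = (1 - 0.0929791)*100 = 90.702 %


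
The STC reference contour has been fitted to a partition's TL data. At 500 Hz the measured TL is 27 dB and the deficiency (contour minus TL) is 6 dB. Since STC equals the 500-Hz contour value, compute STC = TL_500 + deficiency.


By ASTM E413, STC = value of the fitted reference contour at 500 Hz.
Contour value at 500 Hz = TL_500 + deficiency = 27 + 6 = 33
STC = 33


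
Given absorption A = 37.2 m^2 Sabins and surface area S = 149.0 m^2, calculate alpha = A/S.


Absorption coefficient = absorbed power / incident power
alpha = A / S = 37.2 / 149.0 = 0.24966


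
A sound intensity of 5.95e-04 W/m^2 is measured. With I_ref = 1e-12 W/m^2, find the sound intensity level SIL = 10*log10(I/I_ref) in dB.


I / I_ref = 5.95e-04 / 1e-12 = 5.95e+08
SIL = 10 * log10(5.95e+08) = 87.745 dB


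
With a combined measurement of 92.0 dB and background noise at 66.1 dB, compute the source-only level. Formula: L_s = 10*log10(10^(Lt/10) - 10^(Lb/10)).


10^(92.0/10) = 1.58489e+09
10^(66.1/10) = 4.0738e+06
Difference = 1.58489e+09 - 4.0738e+06 = 1.58082e+09
L_source = 10*log10(1.58082e+09) = 91.989 dB


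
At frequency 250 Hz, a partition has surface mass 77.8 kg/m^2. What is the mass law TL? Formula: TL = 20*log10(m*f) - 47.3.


m * f = 77.8 * 250 = 19450
20*log10(19450) = 85.7784 dB
TL = 85.7784 - 47.3 = 38.478 dB


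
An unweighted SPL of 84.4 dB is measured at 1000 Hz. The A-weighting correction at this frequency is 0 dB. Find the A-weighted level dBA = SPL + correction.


A-weighting table: 1000 Hz -> 0 dB correction
SPL_A = SPL + correction = 84.4 + (0) = 84.4 dBA


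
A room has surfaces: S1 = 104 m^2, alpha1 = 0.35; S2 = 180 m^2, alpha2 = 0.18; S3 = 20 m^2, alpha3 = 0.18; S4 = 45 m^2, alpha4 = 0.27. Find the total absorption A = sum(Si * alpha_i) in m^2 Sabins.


104 * 0.35 = 36.4
180 * 0.18 = 32.4
20 * 0.18 = 3.6
45 * 0.27 = 12.15
A_total = 36.4 + 32.4 + 3.6 + 12.15 = 84.55 m^2


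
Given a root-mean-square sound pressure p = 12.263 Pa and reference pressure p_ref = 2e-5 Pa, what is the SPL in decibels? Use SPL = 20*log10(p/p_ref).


p / p_ref = 12.263 / 2e-5 = 613150
SPL = 20 * log10(613150) = 115.75 dB


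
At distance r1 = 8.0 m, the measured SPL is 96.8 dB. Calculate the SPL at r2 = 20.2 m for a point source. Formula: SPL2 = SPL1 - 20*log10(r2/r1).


r2/r1 = 20.2/8.0 = 2.525
Correction = 20*log10(2.525) = 8.04523 dB
SPL2 = 96.8 - 8.04523 = 88.755 dB


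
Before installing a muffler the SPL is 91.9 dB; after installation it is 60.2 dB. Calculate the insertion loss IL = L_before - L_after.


Insertion loss = SPL without muffler - SPL with muffler
IL = 91.9 - 60.2 = 31.7 dB


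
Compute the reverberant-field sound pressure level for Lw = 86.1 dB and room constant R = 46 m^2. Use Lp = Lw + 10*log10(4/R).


4/R = 4/46 = 0.0869565
Lp = 86.1 + 10*log10(0.0869565) = 75.493 dB


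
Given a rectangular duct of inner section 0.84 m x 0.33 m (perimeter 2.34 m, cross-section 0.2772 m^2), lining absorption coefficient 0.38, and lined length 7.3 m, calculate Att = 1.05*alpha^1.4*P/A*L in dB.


alpha^1.4 = 0.38^1.4 = 0.258046
Attenuation rate = 1.05 * alpha^1.4 * P / A
= 1.05 * 0.258046 * 2.34 / 0.2772 = 2.28723 dB/m
Total Att = 2.28723 * 7.3 = 16.697 dB


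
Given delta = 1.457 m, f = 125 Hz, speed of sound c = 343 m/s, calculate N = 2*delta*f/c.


N = 2*delta*f/c = 2*delta/lambda, where lambda = c/f
lambda = 343 / 125 = 2.744 m
N = 2 * 1.457 / 2.744 = 1.062


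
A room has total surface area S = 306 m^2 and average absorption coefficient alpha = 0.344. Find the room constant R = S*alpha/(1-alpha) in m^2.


R = 306 * 0.344 / (1 - 0.344) = 160.46 m^2


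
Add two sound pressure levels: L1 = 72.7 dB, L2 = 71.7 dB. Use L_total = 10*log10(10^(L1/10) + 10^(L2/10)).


10^(72.7/10) = 1.86209e+07
10^(71.7/10) = 1.47911e+07
Sum = 1.86209e+07 + 1.47911e+07 = 3.3412e+07
L_total = 10*log10(3.3412e+07) = 75.239 dB


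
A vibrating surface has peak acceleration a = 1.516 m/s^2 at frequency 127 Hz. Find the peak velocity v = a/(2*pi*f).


omega = 2*pi*f = 2*pi*127 = 797.965 rad/s
v = a / omega = 1.516 / 797.965 = 0.0018998 m/s


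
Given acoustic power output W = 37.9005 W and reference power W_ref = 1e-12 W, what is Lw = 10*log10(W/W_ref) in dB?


W / W_ref = 37.9005 / 1e-12 = 3.79005e+13
Lw = 10 * log10(3.79005e+13) = 135.79 dB


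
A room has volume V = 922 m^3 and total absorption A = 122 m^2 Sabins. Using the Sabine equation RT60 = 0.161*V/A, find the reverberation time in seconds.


RT60 = 0.161 * 922 / 122 = 1.2167 s


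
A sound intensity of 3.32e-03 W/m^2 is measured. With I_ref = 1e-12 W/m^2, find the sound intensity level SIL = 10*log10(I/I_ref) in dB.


I / I_ref = 3.32e-03 / 1e-12 = 3.32e+09
SIL = 10 * log10(3.32e+09) = 95.211 dB


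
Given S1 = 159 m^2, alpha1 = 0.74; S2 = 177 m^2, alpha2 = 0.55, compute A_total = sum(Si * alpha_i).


159 * 0.74 = 117.66
177 * 0.55 = 97.35
A_total = 117.66 + 97.35 = 215.01 m^2


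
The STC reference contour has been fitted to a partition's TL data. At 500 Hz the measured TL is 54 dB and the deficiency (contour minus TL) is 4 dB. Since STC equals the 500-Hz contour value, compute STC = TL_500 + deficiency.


By ASTM E413, STC = value of the fitted reference contour at 500 Hz.
Contour value at 500 Hz = TL_500 + deficiency = 54 + 4 = 58
STC = 58


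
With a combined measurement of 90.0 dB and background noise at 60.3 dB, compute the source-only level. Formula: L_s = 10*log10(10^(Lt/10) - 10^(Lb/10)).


10^(90.0/10) = 1e+09
10^(60.3/10) = 1.07152e+06
Difference = 1e+09 - 1.07152e+06 = 9.98928e+08
L_source = 10*log10(9.98928e+08) = 89.995 dB


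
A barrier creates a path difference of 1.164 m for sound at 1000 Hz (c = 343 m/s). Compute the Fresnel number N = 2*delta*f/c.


N = 2*delta*f/c = 2*delta/lambda, where lambda = c/f
lambda = 343 / 1000 = 0.343 m
N = 2 * 1.164 / 0.343 = 6.7872


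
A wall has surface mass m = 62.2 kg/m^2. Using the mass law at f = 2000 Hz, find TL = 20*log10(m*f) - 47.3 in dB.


m * f = 62.2 * 2000 = 124400
20*log10(124400) = 101.896 dB
TL = 101.896 - 47.3 = 54.596 dB


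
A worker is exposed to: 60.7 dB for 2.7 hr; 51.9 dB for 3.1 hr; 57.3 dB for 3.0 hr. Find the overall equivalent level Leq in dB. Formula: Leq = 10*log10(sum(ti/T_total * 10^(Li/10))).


T_total = 2.7 + 3.1 + 3.0 = 8.8 hr
(2.7/8.8) * 10^(60.7/10) = 360480
(3.1/8.8) * 10^(51.9/10) = 54560.6
(3.0/8.8) * 10^(57.3/10) = 183079
Sum = 360480 + 54560.6 + 183079 = 598120
Leq = 10*log10(598120) = 57.768 dB


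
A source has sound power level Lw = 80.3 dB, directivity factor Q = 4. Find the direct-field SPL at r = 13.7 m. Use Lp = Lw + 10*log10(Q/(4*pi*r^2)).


4*pi*r^2 = 4*pi*13.7^2 = 2358.58 m^2
Q / (4*pi*r^2) = 4 / 2358.58 = 0.00169594
Lp = 80.3 + 10*log10(0.00169594) = 52.594 dB


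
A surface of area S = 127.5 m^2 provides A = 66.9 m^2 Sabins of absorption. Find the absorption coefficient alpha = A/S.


Absorption coefficient = absorbed power / incident power
alpha = A / S = 66.9 / 127.5 = 0.52471


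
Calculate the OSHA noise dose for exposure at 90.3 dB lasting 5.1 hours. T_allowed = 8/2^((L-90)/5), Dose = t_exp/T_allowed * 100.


T_allowed = 8 / 2^((90.3 - 90)/5) = 7.67411 hr
Dose = 5.1 / 7.67411 * 100 = 66.457 %


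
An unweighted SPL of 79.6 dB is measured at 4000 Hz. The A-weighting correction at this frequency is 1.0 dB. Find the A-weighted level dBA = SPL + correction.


A-weighting table: 4000 Hz -> 1.0 dB correction
SPL_A = SPL + correction = 79.6 + (1.0) = 80.6 dBA


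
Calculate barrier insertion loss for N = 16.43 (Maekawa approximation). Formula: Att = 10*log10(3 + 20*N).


3 + 20*N = 3 + 20*16.43 = 331.6
Att = 10*log10(331.6) = 25.206 dB


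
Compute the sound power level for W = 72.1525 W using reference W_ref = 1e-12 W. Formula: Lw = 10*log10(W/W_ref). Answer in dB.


W / W_ref = 72.1525 / 1e-12 = 7.21525e+13
Lw = 10 * log10(7.21525e+13) = 138.58 dB


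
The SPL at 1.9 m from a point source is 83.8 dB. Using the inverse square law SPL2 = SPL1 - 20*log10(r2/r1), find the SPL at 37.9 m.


r2/r1 = 37.9/1.9 = 19.9474
Correction = 20*log10(19.9474) = 25.9977 dB
SPL2 = 83.8 - 25.9977 = 57.802 dB


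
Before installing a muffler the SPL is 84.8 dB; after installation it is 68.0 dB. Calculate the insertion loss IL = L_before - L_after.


Insertion loss = SPL without muffler - SPL with muffler
IL = 84.8 - 68.0 = 16.8 dB


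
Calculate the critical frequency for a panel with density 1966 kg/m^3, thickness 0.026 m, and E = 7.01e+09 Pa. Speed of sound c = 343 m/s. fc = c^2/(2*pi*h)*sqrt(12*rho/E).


12*rho/E = 12*1966/7.01e+09 = 3.36548e-06
sqrt(12*rho/E) = sqrt(3.36548e-06) = 0.00183452
c^2/(2*pi*h) = 343^2/(2*pi*0.026) = 720170
fc = 720170 * 0.00183452 = 1321.2 Hz


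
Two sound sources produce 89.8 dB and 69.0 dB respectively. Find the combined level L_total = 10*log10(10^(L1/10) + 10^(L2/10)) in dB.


10^(89.8/10) = 9.54993e+08
10^(69.0/10) = 7.94328e+06
Sum = 9.54993e+08 + 7.94328e+06 = 9.62936e+08
L_total = 10*log10(9.62936e+08) = 89.836 dB


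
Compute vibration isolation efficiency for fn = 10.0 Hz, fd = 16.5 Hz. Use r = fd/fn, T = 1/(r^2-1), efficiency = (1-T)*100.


r = 16.5 / 10.0 = 1.65
r^2 - 1 = 1.65^2 - 1 = 1.7225
T = 1/1.7225 = 0.580552
Efficiency = (1 - 0.580552)*100 = 41.945 %


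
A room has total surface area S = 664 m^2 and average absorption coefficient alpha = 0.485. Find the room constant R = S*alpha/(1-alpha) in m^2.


R = 664 * 0.485 / (1 - 0.485) = 625.32 m^2


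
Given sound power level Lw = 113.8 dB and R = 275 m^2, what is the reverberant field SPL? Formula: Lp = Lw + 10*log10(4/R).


4/R = 4/275 = 0.0145455
Lp = 113.8 + 10*log10(0.0145455) = 95.427 dB


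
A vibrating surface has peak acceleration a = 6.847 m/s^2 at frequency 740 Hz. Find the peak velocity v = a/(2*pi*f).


omega = 2*pi*f = 2*pi*740 = 4649.56 rad/s
v = a / omega = 6.847 / 4649.56 = 0.0014726 m/s


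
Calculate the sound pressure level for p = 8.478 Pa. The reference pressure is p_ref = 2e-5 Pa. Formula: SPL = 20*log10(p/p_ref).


p / p_ref = 8.478 / 2e-5 = 423900
SPL = 20 * log10(423900) = 112.55 dB


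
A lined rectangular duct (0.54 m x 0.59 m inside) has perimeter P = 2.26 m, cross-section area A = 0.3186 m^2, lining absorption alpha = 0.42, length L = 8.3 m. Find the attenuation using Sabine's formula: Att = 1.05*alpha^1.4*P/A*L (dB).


alpha^1.4 = 0.42^1.4 = 0.296858
Attenuation rate = 1.05 * alpha^1.4 * P / A
= 1.05 * 0.296858 * 2.26 / 0.3186 = 2.21106 dB/m
Total Att = 2.21106 * 8.3 = 18.352 dB


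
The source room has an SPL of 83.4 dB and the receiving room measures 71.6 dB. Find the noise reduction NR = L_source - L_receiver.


NR = L_source - L_receiver (difference between source and receiving room levels)
NR = 83.4 - 71.6 = 11.8 dB


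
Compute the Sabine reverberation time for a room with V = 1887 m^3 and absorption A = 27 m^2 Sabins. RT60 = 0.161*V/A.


RT60 = 0.161 * 1887 / 27 = 11.252 s


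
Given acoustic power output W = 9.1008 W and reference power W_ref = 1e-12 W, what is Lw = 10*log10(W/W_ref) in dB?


W / W_ref = 9.1008 / 1e-12 = 9.1008e+12
Lw = 10 * log10(9.1008e+12) = 129.59 dB


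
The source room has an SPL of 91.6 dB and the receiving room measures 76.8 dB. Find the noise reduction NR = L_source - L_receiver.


NR = L_source - L_receiver (difference between source and receiving room levels)
NR = 91.6 - 76.8 = 14.8 dB


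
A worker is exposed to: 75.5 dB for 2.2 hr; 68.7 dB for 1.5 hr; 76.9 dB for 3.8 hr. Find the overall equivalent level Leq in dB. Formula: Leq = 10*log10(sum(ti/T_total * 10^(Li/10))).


T_total = 2.2 + 1.5 + 3.8 = 7.5 hr
(2.2/7.5) * 10^(75.5/10) = 1.04079e+07
(1.5/7.5) * 10^(68.7/10) = 1.48262e+06
(3.8/7.5) * 10^(76.9/10) = 2.48155e+07
Sum = 1.04079e+07 + 1.48262e+06 + 2.48155e+07 = 3.6706e+07
Leq = 10*log10(3.6706e+07) = 75.647 dB


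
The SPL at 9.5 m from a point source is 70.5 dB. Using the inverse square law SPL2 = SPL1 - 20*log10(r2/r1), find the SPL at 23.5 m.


r2/r1 = 23.5/9.5 = 2.47368
Correction = 20*log10(2.47368) = 7.86687 dB
SPL2 = 70.5 - 7.86687 = 62.633 dB


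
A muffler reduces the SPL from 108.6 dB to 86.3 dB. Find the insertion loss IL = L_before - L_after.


Insertion loss = SPL without muffler - SPL with muffler
IL = 108.6 - 86.3 = 22.3 dB


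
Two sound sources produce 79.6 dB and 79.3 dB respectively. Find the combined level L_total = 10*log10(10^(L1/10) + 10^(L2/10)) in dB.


10^(79.6/10) = 9.12011e+07
10^(79.3/10) = 8.51138e+07
Sum = 9.12011e+07 + 8.51138e+07 = 1.76315e+08
L_total = 10*log10(1.76315e+08) = 82.463 dB


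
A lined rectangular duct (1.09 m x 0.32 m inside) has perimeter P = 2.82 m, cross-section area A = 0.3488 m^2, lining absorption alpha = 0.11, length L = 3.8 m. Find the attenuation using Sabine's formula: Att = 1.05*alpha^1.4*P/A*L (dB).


alpha^1.4 = 0.11^1.4 = 0.0454935
Attenuation rate = 1.05 * alpha^1.4 * P / A
= 1.05 * 0.0454935 * 2.82 / 0.3488 = 0.386199 dB/m
Total Att = 0.386199 * 3.8 = 1.4676 dB


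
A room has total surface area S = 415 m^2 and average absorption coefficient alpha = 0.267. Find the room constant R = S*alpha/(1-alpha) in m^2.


R = 415 * 0.267 / (1 - 0.267) = 151.17 m^2


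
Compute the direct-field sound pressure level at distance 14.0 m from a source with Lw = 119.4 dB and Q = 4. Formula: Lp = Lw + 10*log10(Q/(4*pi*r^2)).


4*pi*r^2 = 4*pi*14.0^2 = 2463.01 m^2
Q / (4*pi*r^2) = 4 / 2463.01 = 0.00162403
Lp = 119.4 + 10*log10(0.00162403) = 91.506 dB


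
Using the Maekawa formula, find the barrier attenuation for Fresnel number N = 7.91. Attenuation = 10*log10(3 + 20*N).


3 + 20*N = 3 + 20*7.91 = 161.2
Att = 10*log10(161.2) = 22.074 dB


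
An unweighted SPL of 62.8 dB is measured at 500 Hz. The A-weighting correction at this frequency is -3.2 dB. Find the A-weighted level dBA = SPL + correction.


A-weighting table: 500 Hz -> -3.2 dB correction
SPL_A = SPL + correction = 62.8 + (-3.2) = 59.6 dBA


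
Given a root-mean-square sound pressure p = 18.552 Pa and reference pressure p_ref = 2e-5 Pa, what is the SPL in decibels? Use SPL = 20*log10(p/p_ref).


p / p_ref = 18.552 / 2e-5 = 927600
SPL = 20 * log10(927600) = 119.35 dB


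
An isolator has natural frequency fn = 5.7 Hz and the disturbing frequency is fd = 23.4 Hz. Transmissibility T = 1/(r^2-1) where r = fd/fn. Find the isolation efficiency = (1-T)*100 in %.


r = 23.4 / 5.7 = 4.10526
r^2 - 1 = 4.10526^2 - 1 = 15.8532
T = 1/15.8532 = 0.0630787
Efficiency = (1 - 0.0630787)*100 = 93.692 %


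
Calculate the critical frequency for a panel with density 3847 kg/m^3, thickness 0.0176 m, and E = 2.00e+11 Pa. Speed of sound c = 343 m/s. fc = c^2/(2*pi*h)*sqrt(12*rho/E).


12*rho/E = 12*3847/2.00e+11 = 2.3082e-07
sqrt(12*rho/E) = sqrt(2.3082e-07) = 0.000480437
c^2/(2*pi*h) = 343^2/(2*pi*0.0176) = 1.06389e+06
fc = 1.06389e+06 * 0.000480437 = 511.13 Hz


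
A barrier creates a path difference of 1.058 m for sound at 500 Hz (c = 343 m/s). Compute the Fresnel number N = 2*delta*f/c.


N = 2*delta*f/c = 2*delta/lambda, where lambda = c/f
lambda = 343 / 500 = 0.686 m
N = 2 * 1.058 / 0.686 = 3.0845


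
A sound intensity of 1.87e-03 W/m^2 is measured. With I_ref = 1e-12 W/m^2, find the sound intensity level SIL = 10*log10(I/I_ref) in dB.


I / I_ref = 1.87e-03 / 1e-12 = 1.87e+09
SIL = 10 * log10(1.87e+09) = 92.718 dB


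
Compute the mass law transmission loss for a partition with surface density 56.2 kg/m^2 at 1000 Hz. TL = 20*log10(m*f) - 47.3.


m * f = 56.2 * 1000 = 56200
20*log10(56200) = 94.9947 dB
TL = 94.9947 - 47.3 = 47.695 dB


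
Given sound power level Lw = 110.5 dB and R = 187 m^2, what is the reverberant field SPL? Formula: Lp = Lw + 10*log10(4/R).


4/R = 4/187 = 0.0213904
Lp = 110.5 + 10*log10(0.0213904) = 93.802 dB


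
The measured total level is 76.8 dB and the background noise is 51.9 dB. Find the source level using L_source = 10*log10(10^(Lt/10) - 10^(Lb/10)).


10^(76.8/10) = 4.7863e+07
10^(51.9/10) = 154882
Difference = 4.7863e+07 - 154882 = 4.77081e+07
L_source = 10*log10(4.77081e+07) = 76.786 dB


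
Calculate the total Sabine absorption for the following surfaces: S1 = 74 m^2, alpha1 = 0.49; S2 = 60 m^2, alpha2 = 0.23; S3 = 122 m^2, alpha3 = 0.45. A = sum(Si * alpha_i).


74 * 0.49 = 36.26
60 * 0.23 = 13.8
122 * 0.45 = 54.9
A_total = 36.26 + 13.8 + 54.9 = 104.96 m^2


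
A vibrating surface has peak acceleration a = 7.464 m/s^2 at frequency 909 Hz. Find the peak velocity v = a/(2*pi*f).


omega = 2*pi*f = 2*pi*909 = 5711.42 rad/s
v = a / omega = 7.464 / 5711.42 = 0.0013069 m/s


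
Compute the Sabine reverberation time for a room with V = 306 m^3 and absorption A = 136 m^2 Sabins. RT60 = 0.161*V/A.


RT60 = 0.161 * 306 / 136 = 0.36225 s


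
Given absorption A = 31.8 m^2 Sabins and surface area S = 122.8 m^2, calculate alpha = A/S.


Absorption coefficient = absorbed power / incident power
alpha = A / S = 31.8 / 122.8 = 0.25896


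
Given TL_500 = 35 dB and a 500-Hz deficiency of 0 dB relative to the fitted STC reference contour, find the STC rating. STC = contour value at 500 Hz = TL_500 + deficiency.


By ASTM E413, STC = value of the fitted reference contour at 500 Hz.
Contour value at 500 Hz = TL_500 + deficiency = 35 + 0 = 35
STC = 35


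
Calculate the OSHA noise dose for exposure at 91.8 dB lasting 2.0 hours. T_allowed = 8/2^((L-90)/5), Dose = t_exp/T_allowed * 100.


T_allowed = 8 / 2^((91.8 - 90)/5) = 6.23332 hr
Dose = 2.0 / 6.23332 * 100 = 32.086 %


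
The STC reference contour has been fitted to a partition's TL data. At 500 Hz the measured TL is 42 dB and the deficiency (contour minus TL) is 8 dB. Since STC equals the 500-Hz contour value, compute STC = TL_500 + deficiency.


By ASTM E413, STC = value of the fitted reference contour at 500 Hz.
Contour value at 500 Hz = TL_500 + deficiency = 42 + 8 = 50
STC = 50


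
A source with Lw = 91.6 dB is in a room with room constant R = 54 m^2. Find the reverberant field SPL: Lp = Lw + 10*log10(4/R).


4/R = 4/54 = 0.0740741
Lp = 91.6 + 10*log10(0.0740741) = 80.297 dB


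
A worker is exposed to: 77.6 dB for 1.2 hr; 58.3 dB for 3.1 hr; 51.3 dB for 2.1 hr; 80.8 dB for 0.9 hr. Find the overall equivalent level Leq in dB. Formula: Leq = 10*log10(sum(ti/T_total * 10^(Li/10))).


T_total = 1.2 + 3.1 + 2.1 + 0.9 = 7.3 hr
(1.2/7.3) * 10^(77.6/10) = 9.45929e+06
(3.1/7.3) * 10^(58.3/10) = 287104
(2.1/7.3) * 10^(51.3/10) = 38805.8
(0.9/7.3) * 10^(80.8/10) = 1.48224e+07
Sum = 9.45929e+06 + 287104 + 38805.8 + 1.48224e+07 = 2.46076e+07
Leq = 10*log10(2.46076e+07) = 73.911 dB


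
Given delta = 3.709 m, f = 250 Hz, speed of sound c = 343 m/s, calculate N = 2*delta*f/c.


N = 2*delta*f/c = 2*delta/lambda, where lambda = c/f
lambda = 343 / 250 = 1.372 m
N = 2 * 3.709 / 1.372 = 5.4067


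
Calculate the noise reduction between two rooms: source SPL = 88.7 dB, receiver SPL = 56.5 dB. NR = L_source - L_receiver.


NR = L_source - L_receiver (difference between source and receiving room levels)
NR = 88.7 - 56.5 = 32.2 dB


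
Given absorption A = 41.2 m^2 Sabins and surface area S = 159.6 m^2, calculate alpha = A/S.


Absorption coefficient = absorbed power / incident power
alpha = A / S = 41.2 / 159.6 = 0.25815


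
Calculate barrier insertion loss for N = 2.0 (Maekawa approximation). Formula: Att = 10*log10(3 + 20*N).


3 + 20*N = 3 + 20*2.0 = 43
Att = 10*log10(43) = 16.335 dB


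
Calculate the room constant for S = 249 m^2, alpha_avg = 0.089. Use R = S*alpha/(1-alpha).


R = 249 * 0.089 / (1 - 0.089) = 24.326 m^2


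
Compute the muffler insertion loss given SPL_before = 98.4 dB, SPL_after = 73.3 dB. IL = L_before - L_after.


Insertion loss = SPL without muffler - SPL with muffler
IL = 98.4 - 73.3 = 25.1 dB


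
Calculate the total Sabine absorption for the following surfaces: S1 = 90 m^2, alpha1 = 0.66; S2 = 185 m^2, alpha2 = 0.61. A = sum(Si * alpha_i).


90 * 0.66 = 59.4
185 * 0.61 = 112.85
A_total = 59.4 + 112.85 = 172.25 m^2


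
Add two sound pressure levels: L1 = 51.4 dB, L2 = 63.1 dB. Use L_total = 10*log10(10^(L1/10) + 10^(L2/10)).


10^(51.4/10) = 138038
10^(63.1/10) = 2.04174e+06
Sum = 138038 + 2.04174e+06 = 2.17978e+06
L_total = 10*log10(2.17978e+06) = 63.384 dB


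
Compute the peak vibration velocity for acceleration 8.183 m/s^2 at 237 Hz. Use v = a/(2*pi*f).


omega = 2*pi*f = 2*pi*237 = 1489.11 rad/s
v = a / omega = 8.183 / 1489.11 = 0.0054952 m/s


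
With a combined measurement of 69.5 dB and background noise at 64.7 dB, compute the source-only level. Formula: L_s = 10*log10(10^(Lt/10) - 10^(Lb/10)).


10^(69.5/10) = 8.91251e+06
10^(64.7/10) = 2.95121e+06
Difference = 8.91251e+06 - 2.95121e+06 = 5.9613e+06
L_source = 10*log10(5.9613e+06) = 67.753 dB


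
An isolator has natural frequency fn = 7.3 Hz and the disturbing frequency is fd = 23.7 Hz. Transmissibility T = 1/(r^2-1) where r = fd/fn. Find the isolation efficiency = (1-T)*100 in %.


r = 23.7 / 7.3 = 3.24658
r^2 - 1 = 3.24658^2 - 1 = 9.54028
T = 1/9.54028 = 0.104819
Efficiency = (1 - 0.104819)*100 = 89.518 %


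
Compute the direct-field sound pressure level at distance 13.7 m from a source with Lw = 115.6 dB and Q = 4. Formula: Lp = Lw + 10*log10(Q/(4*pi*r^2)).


4*pi*r^2 = 4*pi*13.7^2 = 2358.58 m^2
Q / (4*pi*r^2) = 4 / 2358.58 = 0.00169594
Lp = 115.6 + 10*log10(0.00169594) = 87.894 dB


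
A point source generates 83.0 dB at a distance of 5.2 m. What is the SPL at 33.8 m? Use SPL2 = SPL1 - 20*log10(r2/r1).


r2/r1 = 33.8/5.2 = 6.5
Correction = 20*log10(6.5) = 16.2583 dB
SPL2 = 83.0 - 16.2583 = 66.742 dB


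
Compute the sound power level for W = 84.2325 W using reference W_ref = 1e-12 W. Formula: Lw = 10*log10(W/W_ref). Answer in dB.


W / W_ref = 84.2325 / 1e-12 = 8.42325e+13
Lw = 10 * log10(8.42325e+13) = 139.25 dB


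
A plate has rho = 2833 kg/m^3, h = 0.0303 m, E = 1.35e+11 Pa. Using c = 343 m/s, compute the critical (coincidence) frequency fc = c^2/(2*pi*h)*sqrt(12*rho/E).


12*rho/E = 12*2833/1.35e+11 = 2.51822e-07
sqrt(12*rho/E) = sqrt(2.51822e-07) = 0.000501819
c^2/(2*pi*h) = 343^2/(2*pi*0.0303) = 617968
fc = 617968 * 0.000501819 = 310.11 Hz


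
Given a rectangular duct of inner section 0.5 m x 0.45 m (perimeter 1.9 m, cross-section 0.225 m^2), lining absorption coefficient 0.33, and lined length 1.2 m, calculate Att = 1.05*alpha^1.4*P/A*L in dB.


alpha^1.4 = 0.33^1.4 = 0.211797
Attenuation rate = 1.05 * alpha^1.4 * P / A
= 1.05 * 0.211797 * 1.9 / 0.225 = 1.87793 dB/m
Total Att = 1.87793 * 1.2 = 2.2535 dB


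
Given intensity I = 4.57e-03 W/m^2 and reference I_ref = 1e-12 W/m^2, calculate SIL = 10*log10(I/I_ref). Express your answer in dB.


I / I_ref = 4.57e-03 / 1e-12 = 4.57e+09
SIL = 10 * log10(4.57e+09) = 96.599 dB


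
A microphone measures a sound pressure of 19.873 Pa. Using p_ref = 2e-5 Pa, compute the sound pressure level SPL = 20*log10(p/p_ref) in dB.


p / p_ref = 19.873 / 2e-5 = 993650
SPL = 20 * log10(993650) = 119.94 dB


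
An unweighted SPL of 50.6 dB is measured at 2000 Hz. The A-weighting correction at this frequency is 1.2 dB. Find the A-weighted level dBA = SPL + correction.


A-weighting table: 2000 Hz -> 1.2 dB correction
SPL_A = SPL + correction = 50.6 + (1.2) = 51.8 dBA


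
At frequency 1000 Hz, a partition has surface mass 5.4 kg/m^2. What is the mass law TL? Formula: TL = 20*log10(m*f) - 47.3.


m * f = 5.4 * 1000 = 5400
20*log10(5400) = 74.6479 dB
TL = 74.6479 - 47.3 = 27.348 dB


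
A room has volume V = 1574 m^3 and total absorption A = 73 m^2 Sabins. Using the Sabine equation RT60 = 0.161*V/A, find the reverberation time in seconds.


RT60 = 0.161 * 1574 / 73 = 3.4714 s


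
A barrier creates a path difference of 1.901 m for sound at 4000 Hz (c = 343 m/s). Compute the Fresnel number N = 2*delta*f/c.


N = 2*delta*f/c = 2*delta/lambda, where lambda = c/f
lambda = 343 / 4000 = 0.08575 m
N = 2 * 1.901 / 0.08575 = 44.338


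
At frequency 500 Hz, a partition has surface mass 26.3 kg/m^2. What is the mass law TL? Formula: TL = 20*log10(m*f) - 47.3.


m * f = 26.3 * 500 = 13150
20*log10(13150) = 82.3785 dB
TL = 82.3785 - 47.3 = 35.079 dB


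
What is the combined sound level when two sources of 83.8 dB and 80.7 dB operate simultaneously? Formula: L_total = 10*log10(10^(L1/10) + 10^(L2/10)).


10^(83.8/10) = 2.39883e+08
10^(80.7/10) = 1.1749e+08
Sum = 2.39883e+08 + 1.1749e+08 = 3.57373e+08
L_total = 10*log10(3.57373e+08) = 85.531 dB


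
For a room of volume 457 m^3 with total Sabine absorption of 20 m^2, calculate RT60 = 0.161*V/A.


RT60 = 0.161 * 457 / 20 = 3.6788 s


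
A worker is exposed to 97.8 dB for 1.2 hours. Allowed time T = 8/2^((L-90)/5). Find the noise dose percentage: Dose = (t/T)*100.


T_allowed = 8 / 2^((97.8 - 90)/5) = 2.71321 hr
Dose = 1.2 / 2.71321 * 100 = 44.228 %


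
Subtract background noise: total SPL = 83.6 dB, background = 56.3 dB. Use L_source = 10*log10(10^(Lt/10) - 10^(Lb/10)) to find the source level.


10^(83.6/10) = 2.29087e+08
10^(56.3/10) = 426580
Difference = 2.29087e+08 - 426580 = 2.2866e+08
L_source = 10*log10(2.2866e+08) = 83.592 dB


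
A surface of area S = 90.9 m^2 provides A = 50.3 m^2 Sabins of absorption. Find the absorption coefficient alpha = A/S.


Absorption coefficient = absorbed power / incident power
alpha = A / S = 50.3 / 90.9 = 0.55336


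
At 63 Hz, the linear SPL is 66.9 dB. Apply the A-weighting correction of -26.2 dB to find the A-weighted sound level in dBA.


A-weighting table: 63 Hz -> -26.2 dB correction
SPL_A = SPL + correction = 66.9 + (-26.2) = 40.7 dBA


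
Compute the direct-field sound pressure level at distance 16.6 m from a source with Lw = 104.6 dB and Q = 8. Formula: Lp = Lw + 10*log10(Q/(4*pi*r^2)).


4*pi*r^2 = 4*pi*16.6^2 = 3462.79 m^2
Q / (4*pi*r^2) = 8 / 3462.79 = 0.00231028
Lp = 104.6 + 10*log10(0.00231028) = 78.237 dB


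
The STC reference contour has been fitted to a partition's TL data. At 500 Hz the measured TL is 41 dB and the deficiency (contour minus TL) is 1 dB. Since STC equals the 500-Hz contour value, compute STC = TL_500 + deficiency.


By ASTM E413, STC = value of the fitted reference contour at 500 Hz.
Contour value at 500 Hz = TL_500 + deficiency = 41 + 1 = 42
STC = 42


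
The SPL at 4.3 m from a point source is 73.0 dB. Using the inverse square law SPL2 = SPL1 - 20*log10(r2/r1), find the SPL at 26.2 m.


r2/r1 = 26.2/4.3 = 6.09302
Correction = 20*log10(6.09302) = 15.6967 dB
SPL2 = 73.0 - 15.6967 = 57.303 dB


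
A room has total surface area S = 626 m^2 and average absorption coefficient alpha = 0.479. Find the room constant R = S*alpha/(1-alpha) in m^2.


R = 626 * 0.479 / (1 - 0.479) = 575.54 m^2


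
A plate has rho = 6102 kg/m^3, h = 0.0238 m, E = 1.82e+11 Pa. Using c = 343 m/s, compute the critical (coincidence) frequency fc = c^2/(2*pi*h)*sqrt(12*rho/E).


12*rho/E = 12*6102/1.82e+11 = 4.0233e-07
sqrt(12*rho/E) = sqrt(4.0233e-07) = 0.000634295
c^2/(2*pi*h) = 343^2/(2*pi*0.0238) = 786740
fc = 786740 * 0.000634295 = 499.03 Hz


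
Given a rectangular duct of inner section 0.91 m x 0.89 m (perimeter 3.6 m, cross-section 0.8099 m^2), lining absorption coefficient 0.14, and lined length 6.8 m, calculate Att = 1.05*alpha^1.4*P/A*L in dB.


alpha^1.4 = 0.14^1.4 = 0.0637645
Attenuation rate = 1.05 * alpha^1.4 * P / A
= 1.05 * 0.0637645 * 3.6 / 0.8099 = 0.297604 dB/m
Total Att = 0.297604 * 6.8 = 2.0237 dB


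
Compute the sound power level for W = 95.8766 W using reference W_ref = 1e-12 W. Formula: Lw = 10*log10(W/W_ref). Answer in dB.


W / W_ref = 95.8766 / 1e-12 = 9.58766e+13
Lw = 10 * log10(9.58766e+13) = 139.82 dB


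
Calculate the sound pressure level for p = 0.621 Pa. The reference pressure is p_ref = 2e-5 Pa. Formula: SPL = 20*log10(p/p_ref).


p / p_ref = 0.621 / 2e-5 = 31050
SPL = 20 * log10(31050) = 89.841 dB


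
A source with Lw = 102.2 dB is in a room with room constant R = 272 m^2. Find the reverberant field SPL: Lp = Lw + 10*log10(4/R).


4/R = 4/272 = 0.0147059
Lp = 102.2 + 10*log10(0.0147059) = 83.875 dB


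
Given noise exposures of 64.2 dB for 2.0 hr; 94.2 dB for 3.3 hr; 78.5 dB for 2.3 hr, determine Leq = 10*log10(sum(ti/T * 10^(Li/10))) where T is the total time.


T_total = 2.0 + 3.3 + 2.3 = 7.6 hr
(2.0/7.6) * 10^(64.2/10) = 692176
(3.3/7.6) * 10^(94.2/10) = 1.14209e+09
(2.3/7.6) * 10^(78.5/10) = 2.14247e+07
Sum = 692176 + 1.14209e+09 + 2.14247e+07 = 1.16421e+09
Leq = 10*log10(1.16421e+09) = 90.66 dB


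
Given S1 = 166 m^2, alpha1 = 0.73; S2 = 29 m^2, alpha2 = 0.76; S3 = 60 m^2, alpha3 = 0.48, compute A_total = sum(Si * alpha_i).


166 * 0.73 = 121.18
29 * 0.76 = 22.04
60 * 0.48 = 28.8
A_total = 121.18 + 22.04 + 28.8 = 172.02 m^2


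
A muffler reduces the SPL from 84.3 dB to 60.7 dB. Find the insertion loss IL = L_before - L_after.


Insertion loss = SPL without muffler - SPL with muffler
IL = 84.3 - 60.7 = 23.6 dB


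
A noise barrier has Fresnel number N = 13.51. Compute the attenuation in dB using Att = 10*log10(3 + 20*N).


3 + 20*N = 3 + 20*13.51 = 273.2
Att = 10*log10(273.2) = 24.365 dB


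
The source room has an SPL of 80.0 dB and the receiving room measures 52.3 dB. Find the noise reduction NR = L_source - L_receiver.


NR = L_source - L_receiver (difference between source and receiving room levels)
NR = 80.0 - 52.3 = 27.7 dB


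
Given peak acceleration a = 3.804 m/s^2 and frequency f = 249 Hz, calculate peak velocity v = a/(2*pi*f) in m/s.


omega = 2*pi*f = 2*pi*249 = 1564.51 rad/s
v = a / omega = 3.804 / 1564.51 = 0.0024314 m/s


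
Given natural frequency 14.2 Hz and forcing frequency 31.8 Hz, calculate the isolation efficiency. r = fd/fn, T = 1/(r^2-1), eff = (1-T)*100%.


r = 31.8 / 14.2 = 2.23944
r^2 - 1 = 2.23944^2 - 1 = 4.01509
T = 1/4.01509 = 0.24906
Efficiency = (1 - 0.24906)*100 = 75.094 %


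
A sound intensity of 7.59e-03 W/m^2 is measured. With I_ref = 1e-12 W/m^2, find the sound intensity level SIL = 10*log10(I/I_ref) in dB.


I / I_ref = 7.59e-03 / 1e-12 = 7.59e+09
SIL = 10 * log10(7.59e+09) = 98.802 dB


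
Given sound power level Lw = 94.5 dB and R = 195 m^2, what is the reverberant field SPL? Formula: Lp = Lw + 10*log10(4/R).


4/R = 4/195 = 0.0205128
Lp = 94.5 + 10*log10(0.0205128) = 77.62 dB


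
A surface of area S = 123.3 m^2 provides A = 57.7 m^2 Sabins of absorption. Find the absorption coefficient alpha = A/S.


Absorption coefficient = absorbed power / incident power
alpha = A / S = 57.7 / 123.3 = 0.46796


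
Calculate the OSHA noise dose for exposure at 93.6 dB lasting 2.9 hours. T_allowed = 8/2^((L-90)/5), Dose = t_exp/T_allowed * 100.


T_allowed = 8 / 2^((93.6 - 90)/5) = 4.85678 hr
Dose = 2.9 / 4.85678 * 100 = 59.71 %


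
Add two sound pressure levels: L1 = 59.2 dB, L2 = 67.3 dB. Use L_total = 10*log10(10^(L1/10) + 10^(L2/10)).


10^(59.2/10) = 831764
10^(67.3/10) = 5.37032e+06
Sum = 831764 + 5.37032e+06 = 6.20208e+06
L_total = 10*log10(6.20208e+06) = 67.925 dB


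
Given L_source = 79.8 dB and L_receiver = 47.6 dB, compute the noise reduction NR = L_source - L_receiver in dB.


NR = L_source - L_receiver (difference between source and receiving room levels)
NR = 79.8 - 47.6 = 32.2 dB
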